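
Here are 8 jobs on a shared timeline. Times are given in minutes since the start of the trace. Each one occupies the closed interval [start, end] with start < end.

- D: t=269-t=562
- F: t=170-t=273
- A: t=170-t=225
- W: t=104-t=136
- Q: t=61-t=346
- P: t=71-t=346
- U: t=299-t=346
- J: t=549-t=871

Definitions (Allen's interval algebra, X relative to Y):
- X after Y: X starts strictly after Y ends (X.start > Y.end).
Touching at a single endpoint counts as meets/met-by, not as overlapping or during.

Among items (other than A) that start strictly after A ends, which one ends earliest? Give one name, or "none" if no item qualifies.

Target A = [t=170, t=225].
D [t=269, t=562] → after → candidate.
F [t=170, t=273] → started-by → excluded.
J [t=549, t=871] → after → candidate.
P [t=71, t=346] → contains → excluded.
Q [t=61, t=346] → contains → excluded.
U [t=299, t=346] → after → candidate.
W [t=104, t=136] → before → excluded.
Among candidates, earliest end is t=346 → U.

U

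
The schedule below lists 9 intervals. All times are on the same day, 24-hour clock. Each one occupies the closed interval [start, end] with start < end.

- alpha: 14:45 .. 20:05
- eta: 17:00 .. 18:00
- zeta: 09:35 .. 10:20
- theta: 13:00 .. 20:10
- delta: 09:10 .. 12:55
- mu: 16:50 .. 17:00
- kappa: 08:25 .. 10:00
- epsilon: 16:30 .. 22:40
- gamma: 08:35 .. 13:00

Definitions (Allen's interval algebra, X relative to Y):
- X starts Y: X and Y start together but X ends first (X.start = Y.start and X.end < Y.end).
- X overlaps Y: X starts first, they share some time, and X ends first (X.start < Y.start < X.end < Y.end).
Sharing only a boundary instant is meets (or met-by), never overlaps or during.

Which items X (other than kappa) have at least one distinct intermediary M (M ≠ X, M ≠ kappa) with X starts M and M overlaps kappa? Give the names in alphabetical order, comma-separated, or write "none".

none

Target kappa = [08:25, 10:00].
Intermediaries M with M overlaps kappa: none.
Union: none.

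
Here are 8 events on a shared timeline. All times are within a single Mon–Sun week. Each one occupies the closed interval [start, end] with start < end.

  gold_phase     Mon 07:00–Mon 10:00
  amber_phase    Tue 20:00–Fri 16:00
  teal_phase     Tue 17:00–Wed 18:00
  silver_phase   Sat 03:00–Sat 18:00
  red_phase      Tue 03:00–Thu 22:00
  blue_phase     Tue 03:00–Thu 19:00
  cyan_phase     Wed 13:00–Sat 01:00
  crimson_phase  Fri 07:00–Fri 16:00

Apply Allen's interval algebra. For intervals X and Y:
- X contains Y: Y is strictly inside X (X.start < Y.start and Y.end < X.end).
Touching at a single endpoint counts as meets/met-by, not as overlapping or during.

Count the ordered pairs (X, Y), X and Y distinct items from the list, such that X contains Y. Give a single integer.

Checking all 56 ordered pairs for relation 'contains'; matching pairs in alphabetical order:
(blue_phase, teal_phase): blue_phase contains teal_phase ✓
(cyan_phase, crimson_phase): cyan_phase contains crimson_phase ✓
(red_phase, teal_phase): red_phase contains teal_phase ✓
Count: 3.

3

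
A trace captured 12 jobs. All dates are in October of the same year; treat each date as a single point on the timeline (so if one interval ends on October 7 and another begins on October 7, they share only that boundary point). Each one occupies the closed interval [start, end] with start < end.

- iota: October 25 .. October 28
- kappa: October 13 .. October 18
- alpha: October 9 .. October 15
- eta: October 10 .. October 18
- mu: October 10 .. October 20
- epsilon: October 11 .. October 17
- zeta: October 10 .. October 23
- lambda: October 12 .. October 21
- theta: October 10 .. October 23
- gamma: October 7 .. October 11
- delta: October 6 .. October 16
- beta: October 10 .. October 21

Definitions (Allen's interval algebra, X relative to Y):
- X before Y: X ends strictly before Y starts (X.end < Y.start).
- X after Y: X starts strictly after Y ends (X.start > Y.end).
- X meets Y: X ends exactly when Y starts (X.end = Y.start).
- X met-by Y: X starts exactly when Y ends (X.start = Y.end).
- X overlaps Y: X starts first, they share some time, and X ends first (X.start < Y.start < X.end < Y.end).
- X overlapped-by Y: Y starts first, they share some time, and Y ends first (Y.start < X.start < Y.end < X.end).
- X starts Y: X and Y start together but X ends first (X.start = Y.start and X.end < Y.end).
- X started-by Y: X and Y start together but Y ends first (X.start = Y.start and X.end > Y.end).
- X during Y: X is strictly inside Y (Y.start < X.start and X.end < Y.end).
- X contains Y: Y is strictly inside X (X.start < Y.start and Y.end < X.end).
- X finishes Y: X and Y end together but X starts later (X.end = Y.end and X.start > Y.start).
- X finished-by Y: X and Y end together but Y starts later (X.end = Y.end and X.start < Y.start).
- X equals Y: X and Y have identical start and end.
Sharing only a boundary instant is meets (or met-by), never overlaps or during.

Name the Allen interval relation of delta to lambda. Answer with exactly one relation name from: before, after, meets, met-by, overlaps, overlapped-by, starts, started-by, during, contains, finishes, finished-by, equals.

overlaps

delta = [October 6, October 16]; lambda = [October 12, October 21].
Compare endpoints: delta.start < lambda.start, delta.start < lambda.end, delta.end > lambda.start, delta.end < lambda.end.
That pattern is 'overlaps'.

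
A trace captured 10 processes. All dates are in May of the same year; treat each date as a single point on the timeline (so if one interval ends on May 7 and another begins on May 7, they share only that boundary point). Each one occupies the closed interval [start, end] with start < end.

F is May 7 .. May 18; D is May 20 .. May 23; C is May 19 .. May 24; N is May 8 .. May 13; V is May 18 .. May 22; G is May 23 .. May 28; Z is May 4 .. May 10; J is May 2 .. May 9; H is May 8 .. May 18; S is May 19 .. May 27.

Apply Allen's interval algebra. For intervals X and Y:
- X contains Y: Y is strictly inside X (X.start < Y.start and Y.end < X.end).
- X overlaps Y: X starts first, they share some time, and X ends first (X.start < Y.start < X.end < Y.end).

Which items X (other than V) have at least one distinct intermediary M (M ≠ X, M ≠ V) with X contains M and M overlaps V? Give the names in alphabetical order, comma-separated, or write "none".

Target V = [May 18, May 22].
Intermediaries M with M overlaps V: none.
Union: none.

none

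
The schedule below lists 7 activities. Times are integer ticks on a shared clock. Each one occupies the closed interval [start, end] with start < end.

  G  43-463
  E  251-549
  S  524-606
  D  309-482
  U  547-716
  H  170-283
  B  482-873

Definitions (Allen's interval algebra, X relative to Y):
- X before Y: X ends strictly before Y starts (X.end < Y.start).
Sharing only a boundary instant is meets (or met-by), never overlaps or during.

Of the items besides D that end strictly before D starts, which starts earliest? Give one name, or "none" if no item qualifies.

Target D = [309, 482].
B [482, 873] → met-by → excluded.
E [251, 549] → contains → excluded.
G [43, 463] → overlaps → excluded.
H [170, 283] → before → candidate.
S [524, 606] → after → excluded.
U [547, 716] → after → excluded.
Among candidates, earliest start is 170 → H.

H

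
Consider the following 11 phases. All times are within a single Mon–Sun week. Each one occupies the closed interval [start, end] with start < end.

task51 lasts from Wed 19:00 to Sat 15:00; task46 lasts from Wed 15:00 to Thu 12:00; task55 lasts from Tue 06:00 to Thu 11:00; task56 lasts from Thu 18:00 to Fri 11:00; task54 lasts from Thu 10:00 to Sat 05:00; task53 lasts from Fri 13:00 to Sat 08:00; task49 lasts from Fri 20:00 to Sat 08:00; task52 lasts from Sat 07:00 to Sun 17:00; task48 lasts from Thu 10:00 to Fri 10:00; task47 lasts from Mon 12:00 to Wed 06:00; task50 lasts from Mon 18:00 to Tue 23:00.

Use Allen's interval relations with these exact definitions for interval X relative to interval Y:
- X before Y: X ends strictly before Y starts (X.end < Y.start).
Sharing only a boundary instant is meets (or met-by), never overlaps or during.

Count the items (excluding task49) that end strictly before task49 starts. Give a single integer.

6

Target task49 = [Fri 20:00, Sat 08:00].
task46 [Wed 15:00, Thu 12:00] → before → counts.
task47 [Mon 12:00, Wed 06:00] → before → counts.
task48 [Thu 10:00, Fri 10:00] → before → counts.
task50 [Mon 18:00, Tue 23:00] → before → counts.
task51 [Wed 19:00, Sat 15:00] → contains → no.
task52 [Sat 07:00, Sun 17:00] → overlapped-by → no.
task53 [Fri 13:00, Sat 08:00] → finished-by → no.
task54 [Thu 10:00, Sat 05:00] → overlaps → no.
task55 [Tue 06:00, Thu 11:00] → before → counts.
task56 [Thu 18:00, Fri 11:00] → before → counts.
Total: 6.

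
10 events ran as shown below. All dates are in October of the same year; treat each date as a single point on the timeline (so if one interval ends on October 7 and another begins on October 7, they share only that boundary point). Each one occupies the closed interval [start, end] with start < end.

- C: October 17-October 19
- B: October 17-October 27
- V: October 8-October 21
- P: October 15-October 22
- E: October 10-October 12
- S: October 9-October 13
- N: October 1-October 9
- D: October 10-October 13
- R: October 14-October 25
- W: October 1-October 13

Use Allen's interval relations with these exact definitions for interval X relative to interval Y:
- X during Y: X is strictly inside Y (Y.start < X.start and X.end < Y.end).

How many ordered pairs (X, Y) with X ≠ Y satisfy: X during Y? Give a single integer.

Checking all 90 ordered pairs for relation 'during'; matching pairs in alphabetical order:
(C, P): C during P ✓
(C, R): C during R ✓
(C, V): C during V ✓
(D, V): D during V ✓
(E, S): E during S ✓
(E, V): E during V ✓
(E, W): E during W ✓
(P, R): P during R ✓
(S, V): S during V ✓
Count: 9.

9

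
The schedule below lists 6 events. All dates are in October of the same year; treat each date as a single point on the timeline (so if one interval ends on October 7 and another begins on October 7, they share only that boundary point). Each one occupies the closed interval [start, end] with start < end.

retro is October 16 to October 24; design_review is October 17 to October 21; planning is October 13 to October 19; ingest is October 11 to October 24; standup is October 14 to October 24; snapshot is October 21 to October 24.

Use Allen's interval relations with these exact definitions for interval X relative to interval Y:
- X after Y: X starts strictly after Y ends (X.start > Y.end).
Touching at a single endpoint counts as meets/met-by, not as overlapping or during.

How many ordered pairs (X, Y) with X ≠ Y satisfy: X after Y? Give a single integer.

Checking all 30 ordered pairs for relation 'after'; matching pairs in alphabetical order:
(snapshot, planning): snapshot after planning ✓
Count: 1.

1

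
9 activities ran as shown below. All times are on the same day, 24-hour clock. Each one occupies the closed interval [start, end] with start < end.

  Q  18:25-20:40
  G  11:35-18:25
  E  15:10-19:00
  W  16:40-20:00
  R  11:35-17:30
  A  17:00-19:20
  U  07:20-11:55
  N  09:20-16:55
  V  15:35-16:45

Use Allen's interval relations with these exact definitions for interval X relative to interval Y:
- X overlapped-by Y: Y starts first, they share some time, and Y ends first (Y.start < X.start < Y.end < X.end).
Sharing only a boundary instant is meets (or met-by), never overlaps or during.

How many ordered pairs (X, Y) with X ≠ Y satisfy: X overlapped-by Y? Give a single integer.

19

Checking all 72 ordered pairs for relation 'overlapped-by'; matching pairs in alphabetical order:
(A, E): A overlapped-by E ✓
(A, G): A overlapped-by G ✓
(A, R): A overlapped-by R ✓
(E, G): E overlapped-by G ✓
(E, N): E overlapped-by N ✓
(E, R): E overlapped-by R ✓
(G, N): G overlapped-by N ✓
(G, U): G overlapped-by U ✓
(N, U): N overlapped-by U ✓
(Q, A): Q overlapped-by A ✓
(Q, E): Q overlapped-by E ✓
(Q, W): Q overlapped-by W ✓
(R, N): R overlapped-by N ✓
(R, U): R overlapped-by U ✓
(W, E): W overlapped-by E ✓
(W, G): W overlapped-by G ✓
(W, N): W overlapped-by N ✓
(W, R): W overlapped-by R ✓
(W, V): W overlapped-by V ✓
Count: 19.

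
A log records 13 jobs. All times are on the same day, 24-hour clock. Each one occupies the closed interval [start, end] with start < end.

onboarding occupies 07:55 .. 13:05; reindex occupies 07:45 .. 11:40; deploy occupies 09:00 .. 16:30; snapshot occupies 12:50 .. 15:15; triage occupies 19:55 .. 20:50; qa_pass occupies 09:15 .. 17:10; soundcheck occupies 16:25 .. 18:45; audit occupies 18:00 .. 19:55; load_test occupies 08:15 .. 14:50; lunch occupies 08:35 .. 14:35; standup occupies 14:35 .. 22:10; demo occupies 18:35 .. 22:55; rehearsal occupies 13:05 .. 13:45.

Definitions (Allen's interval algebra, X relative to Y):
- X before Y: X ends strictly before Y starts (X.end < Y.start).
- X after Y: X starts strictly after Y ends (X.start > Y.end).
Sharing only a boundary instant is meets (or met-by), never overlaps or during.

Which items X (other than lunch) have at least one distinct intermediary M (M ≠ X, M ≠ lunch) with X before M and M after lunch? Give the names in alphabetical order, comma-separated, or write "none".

Target lunch = [08:35, 14:35].
Intermediaries M with M after lunch: audit, demo, soundcheck, triage.
Via audit — items with X before audit: deploy, load_test, onboarding, qa_pass, rehearsal, reindex, snapshot.
Via demo — items with X before demo: deploy, load_test, onboarding, qa_pass, rehearsal, reindex, snapshot.
Via soundcheck — items with X before soundcheck: load_test, onboarding, rehearsal, reindex, snapshot.
Via triage — items with X before triage: deploy, load_test, onboarding, qa_pass, rehearsal, reindex, snapshot, soundcheck.
Union: deploy, load_test, onboarding, qa_pass, rehearsal, reindex, snapshot, soundcheck.

deploy, load_test, onboarding, qa_pass, rehearsal, reindex, snapshot, soundcheck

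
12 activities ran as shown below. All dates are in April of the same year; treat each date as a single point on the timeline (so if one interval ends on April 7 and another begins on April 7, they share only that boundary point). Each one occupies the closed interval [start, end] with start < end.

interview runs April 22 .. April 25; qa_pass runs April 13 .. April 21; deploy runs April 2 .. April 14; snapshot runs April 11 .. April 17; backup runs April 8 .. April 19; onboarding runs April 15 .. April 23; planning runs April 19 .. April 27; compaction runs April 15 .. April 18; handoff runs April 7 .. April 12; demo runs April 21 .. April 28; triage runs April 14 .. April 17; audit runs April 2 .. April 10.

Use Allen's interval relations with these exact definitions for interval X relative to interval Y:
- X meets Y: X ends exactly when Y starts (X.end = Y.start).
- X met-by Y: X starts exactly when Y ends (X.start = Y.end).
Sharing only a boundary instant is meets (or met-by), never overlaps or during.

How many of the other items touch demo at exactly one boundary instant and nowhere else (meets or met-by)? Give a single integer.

1

Target demo = [April 21, April 28].
audit [April 2, April 10] → before → no.
backup [April 8, April 19] → before → no.
compaction [April 15, April 18] → before → no.
deploy [April 2, April 14] → before → no.
handoff [April 7, April 12] → before → no.
interview [April 22, April 25] → during → no.
onboarding [April 15, April 23] → overlaps → no.
planning [April 19, April 27] → overlaps → no.
qa_pass [April 13, April 21] → meets → counts.
snapshot [April 11, April 17] → before → no.
triage [April 14, April 17] → before → no.
Total: 1.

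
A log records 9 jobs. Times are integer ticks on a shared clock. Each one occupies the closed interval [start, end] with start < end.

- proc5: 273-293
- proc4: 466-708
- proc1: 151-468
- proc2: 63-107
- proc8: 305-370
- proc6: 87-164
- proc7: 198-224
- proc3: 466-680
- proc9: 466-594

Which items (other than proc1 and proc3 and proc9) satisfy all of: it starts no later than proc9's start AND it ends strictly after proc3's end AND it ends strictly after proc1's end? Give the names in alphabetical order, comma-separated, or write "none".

Conditions: its start is no later than proc9's start (X.start <= 466) AND its end is strictly after proc3's end (X.end > 680) AND its end is strictly after proc1's end (X.end > 468).
proc2: start 63 <= 466? ✓; end 107 > 680? ✗; end 107 > 468? ✗ → no.
proc4: start 466 <= 466? ✓; end 708 > 680? ✓; end 708 > 468? ✓ → yes.
proc5: start 273 <= 466? ✓; end 293 > 680? ✗; end 293 > 468? ✗ → no.
proc6: start 87 <= 466? ✓; end 164 > 680? ✗; end 164 > 468? ✗ → no.
proc7: start 198 <= 466? ✓; end 224 > 680? ✗; end 224 > 468? ✗ → no.
proc8: start 305 <= 466? ✓; end 370 > 680? ✗; end 370 > 468? ✗ → no.
Result: proc4.

proc4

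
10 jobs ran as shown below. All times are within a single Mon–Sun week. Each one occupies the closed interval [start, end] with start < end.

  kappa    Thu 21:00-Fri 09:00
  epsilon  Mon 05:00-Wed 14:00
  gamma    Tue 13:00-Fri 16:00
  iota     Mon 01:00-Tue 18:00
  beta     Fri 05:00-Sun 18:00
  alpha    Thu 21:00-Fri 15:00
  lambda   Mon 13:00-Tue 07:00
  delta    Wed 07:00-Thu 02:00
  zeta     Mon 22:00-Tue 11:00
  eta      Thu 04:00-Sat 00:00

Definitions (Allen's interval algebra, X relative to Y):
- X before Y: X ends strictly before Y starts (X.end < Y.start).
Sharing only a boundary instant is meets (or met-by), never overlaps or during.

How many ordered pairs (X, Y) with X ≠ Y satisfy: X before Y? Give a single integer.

25

Checking all 90 ordered pairs for relation 'before'; matching pairs in alphabetical order:
(delta, alpha): delta before alpha ✓
(delta, beta): delta before beta ✓
(delta, eta): delta before eta ✓
(delta, kappa): delta before kappa ✓
(epsilon, alpha): epsilon before alpha ✓
(epsilon, beta): epsilon before beta ✓
(epsilon, eta): epsilon before eta ✓
(epsilon, kappa): epsilon before kappa ✓
(iota, alpha): iota before alpha ✓
(iota, beta): iota before beta ✓
(iota, delta): iota before delta ✓
(iota, eta): iota before eta ✓
(iota, kappa): iota before kappa ✓
(lambda, alpha): lambda before alpha ✓
(lambda, beta): lambda before beta ✓
(lambda, delta): lambda before delta ✓
(lambda, eta): lambda before eta ✓
(lambda, gamma): lambda before gamma ✓
(lambda, kappa): lambda before kappa ✓
(zeta, alpha): zeta before alpha ✓
(zeta, beta): zeta before beta ✓
(zeta, delta): zeta before delta ✓
(zeta, eta): zeta before eta ✓
(zeta, gamma): zeta before gamma ✓
... plus 1 further pairs not listed.
Count: 25.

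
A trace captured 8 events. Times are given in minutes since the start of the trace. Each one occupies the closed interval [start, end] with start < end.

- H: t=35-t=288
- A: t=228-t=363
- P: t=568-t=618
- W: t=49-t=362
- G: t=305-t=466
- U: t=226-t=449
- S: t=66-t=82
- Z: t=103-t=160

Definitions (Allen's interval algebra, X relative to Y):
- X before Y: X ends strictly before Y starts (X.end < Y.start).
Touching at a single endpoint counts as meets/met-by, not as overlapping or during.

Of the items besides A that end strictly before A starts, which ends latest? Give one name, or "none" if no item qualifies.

Target A = [t=228, t=363].
G [t=305, t=466] → overlapped-by → excluded.
H [t=35, t=288] → overlaps → excluded.
P [t=568, t=618] → after → excluded.
S [t=66, t=82] → before → candidate.
U [t=226, t=449] → contains → excluded.
W [t=49, t=362] → overlaps → excluded.
Z [t=103, t=160] → before → candidate.
Among candidates, latest end is t=160 → Z.

Z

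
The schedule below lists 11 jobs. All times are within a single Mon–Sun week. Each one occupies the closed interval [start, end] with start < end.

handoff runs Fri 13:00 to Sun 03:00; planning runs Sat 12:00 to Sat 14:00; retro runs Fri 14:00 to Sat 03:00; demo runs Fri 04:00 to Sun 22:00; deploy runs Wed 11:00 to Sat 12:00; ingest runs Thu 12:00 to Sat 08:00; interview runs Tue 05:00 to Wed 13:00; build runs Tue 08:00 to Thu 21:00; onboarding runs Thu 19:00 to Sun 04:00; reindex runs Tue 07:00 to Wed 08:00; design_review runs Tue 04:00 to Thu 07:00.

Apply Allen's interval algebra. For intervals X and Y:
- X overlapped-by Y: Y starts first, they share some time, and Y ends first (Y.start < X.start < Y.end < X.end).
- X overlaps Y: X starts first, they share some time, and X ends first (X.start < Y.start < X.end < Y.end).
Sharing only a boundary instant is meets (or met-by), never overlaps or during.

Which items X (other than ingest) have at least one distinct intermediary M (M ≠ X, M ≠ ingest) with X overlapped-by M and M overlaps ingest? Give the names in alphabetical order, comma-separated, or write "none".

Target ingest = [Thu 12:00, Sat 08:00].
Intermediaries M with M overlaps ingest: build.
Via build — items with X overlapped-by build: deploy, onboarding.
Union: deploy, onboarding.

deploy, onboarding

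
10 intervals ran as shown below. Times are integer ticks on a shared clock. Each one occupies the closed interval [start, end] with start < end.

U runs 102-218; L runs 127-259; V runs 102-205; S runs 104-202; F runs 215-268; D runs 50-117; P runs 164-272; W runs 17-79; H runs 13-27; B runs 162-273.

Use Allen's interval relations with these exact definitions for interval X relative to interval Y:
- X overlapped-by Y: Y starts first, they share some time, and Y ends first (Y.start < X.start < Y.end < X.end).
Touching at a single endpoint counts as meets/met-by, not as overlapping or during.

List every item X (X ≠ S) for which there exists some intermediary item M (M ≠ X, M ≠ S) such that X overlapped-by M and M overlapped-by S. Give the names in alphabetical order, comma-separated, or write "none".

Target S = [104, 202].
Intermediaries M with M overlapped-by S: B, L, P.
Via B — items with X overlapped-by B: none.
Via L — items with X overlapped-by L: B, F, P.
Via P — items with X overlapped-by P: none.
Union: B, F, P.

B, F, P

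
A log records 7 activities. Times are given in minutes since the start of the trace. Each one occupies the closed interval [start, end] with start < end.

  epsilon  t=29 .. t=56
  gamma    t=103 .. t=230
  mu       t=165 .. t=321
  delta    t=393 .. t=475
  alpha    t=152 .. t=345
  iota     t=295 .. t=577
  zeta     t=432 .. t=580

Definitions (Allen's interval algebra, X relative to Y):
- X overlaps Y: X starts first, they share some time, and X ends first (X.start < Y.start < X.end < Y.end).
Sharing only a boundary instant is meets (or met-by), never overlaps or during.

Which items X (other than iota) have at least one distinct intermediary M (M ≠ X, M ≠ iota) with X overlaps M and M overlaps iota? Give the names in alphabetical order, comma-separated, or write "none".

gamma

Target iota = [t=295, t=577].
Intermediaries M with M overlaps iota: alpha, mu.
Via alpha — items with X overlaps alpha: gamma.
Via mu — items with X overlaps mu: gamma.
Union: gamma.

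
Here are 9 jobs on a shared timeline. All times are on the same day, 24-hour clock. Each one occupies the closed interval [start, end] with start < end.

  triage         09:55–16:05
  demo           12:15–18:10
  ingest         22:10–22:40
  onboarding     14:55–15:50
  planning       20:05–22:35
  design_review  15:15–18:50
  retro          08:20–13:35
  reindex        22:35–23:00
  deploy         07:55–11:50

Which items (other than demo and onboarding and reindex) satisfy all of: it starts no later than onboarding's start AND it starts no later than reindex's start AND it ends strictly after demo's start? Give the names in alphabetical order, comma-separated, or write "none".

Conditions: its start is no later than onboarding's start (X.start <= 14:55) AND its start is no later than reindex's start (X.start <= 22:35) AND its end is strictly after demo's start (X.end > 12:15).
deploy: start 07:55 <= 14:55? ✓; start 07:55 <= 22:35? ✓; end 11:50 > 12:15? ✗ → no.
design_review: start 15:15 <= 14:55? ✗; start 15:15 <= 22:35? ✓; end 18:50 > 12:15? ✓ → no.
ingest: start 22:10 <= 14:55? ✗; start 22:10 <= 22:35? ✓; end 22:40 > 12:15? ✓ → no.
planning: start 20:05 <= 14:55? ✗; start 20:05 <= 22:35? ✓; end 22:35 > 12:15? ✓ → no.
retro: start 08:20 <= 14:55? ✓; start 08:20 <= 22:35? ✓; end 13:35 > 12:15? ✓ → yes.
triage: start 09:55 <= 14:55? ✓; start 09:55 <= 22:35? ✓; end 16:05 > 12:15? ✓ → yes.
Result: retro, triage.

retro, triage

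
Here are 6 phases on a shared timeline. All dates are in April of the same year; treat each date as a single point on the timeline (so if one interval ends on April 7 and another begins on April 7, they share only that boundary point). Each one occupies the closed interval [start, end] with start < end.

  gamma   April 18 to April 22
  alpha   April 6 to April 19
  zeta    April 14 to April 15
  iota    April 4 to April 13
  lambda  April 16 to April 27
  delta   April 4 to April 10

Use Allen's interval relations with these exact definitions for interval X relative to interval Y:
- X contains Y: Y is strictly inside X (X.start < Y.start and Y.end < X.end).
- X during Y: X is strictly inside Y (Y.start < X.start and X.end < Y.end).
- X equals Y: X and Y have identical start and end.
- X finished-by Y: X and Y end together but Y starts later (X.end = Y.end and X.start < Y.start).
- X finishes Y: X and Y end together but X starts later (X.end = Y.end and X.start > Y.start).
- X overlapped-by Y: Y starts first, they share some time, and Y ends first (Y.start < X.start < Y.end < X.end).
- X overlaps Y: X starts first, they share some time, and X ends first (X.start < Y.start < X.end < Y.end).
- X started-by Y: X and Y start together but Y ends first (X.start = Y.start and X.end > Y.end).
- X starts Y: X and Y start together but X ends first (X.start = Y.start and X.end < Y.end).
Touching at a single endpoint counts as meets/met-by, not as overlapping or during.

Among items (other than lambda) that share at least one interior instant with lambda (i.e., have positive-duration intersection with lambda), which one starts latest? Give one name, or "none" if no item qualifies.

Target lambda = [April 16, April 27].
alpha [April 6, April 19] → overlaps → candidate.
delta [April 4, April 10] → before → excluded.
gamma [April 18, April 22] → during → candidate.
iota [April 4, April 13] → before → excluded.
zeta [April 14, April 15] → before → excluded.
Among candidates, latest start is April 18 → gamma.

gamma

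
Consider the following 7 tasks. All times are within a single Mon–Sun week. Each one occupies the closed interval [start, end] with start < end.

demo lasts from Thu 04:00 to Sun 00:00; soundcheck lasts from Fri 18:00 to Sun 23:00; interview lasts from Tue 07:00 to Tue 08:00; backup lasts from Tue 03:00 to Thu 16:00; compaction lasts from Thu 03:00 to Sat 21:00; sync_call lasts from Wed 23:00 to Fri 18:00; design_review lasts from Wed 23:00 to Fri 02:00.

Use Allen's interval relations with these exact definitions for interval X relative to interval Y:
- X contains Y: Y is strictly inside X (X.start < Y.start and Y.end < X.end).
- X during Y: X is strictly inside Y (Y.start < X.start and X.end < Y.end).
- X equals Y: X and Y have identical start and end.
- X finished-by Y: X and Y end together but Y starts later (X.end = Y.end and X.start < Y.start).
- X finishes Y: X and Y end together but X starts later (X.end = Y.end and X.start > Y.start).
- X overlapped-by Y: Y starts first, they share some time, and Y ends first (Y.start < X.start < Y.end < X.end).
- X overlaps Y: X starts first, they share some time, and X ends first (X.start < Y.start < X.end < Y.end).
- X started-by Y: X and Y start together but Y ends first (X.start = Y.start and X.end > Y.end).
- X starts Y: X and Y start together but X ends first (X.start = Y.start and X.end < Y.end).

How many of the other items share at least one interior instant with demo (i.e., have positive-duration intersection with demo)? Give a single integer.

5

Target demo = [Thu 04:00, Sun 00:00].
backup [Tue 03:00, Thu 16:00] → overlaps → counts.
compaction [Thu 03:00, Sat 21:00] → overlaps → counts.
design_review [Wed 23:00, Fri 02:00] → overlaps → counts.
interview [Tue 07:00, Tue 08:00] → before → no.
soundcheck [Fri 18:00, Sun 23:00] → overlapped-by → counts.
sync_call [Wed 23:00, Fri 18:00] → overlaps → counts.
Total: 5.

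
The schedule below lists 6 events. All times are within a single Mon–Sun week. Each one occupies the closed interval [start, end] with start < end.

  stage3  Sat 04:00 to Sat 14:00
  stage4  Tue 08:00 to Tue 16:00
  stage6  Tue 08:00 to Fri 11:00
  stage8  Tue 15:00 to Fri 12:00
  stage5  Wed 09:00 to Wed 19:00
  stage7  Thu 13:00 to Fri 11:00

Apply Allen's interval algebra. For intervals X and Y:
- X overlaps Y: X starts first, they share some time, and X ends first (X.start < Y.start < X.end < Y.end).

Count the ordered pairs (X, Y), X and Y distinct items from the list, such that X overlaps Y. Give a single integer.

Checking all 30 ordered pairs for relation 'overlaps'; matching pairs in alphabetical order:
(stage4, stage8): stage4 overlaps stage8 ✓
(stage6, stage8): stage6 overlaps stage8 ✓
Count: 2.

2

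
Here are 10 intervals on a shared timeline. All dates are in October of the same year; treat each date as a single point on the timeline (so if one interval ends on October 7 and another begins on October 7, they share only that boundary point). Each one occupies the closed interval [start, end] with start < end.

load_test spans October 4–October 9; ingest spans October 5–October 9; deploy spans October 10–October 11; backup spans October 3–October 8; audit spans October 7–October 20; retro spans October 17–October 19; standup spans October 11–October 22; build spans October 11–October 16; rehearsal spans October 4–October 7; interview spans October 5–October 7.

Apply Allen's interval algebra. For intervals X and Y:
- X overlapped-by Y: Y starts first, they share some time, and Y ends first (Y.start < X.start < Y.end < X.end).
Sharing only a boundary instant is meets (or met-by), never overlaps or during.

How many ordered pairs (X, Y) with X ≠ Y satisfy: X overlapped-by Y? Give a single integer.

Checking all 90 ordered pairs for relation 'overlapped-by'; matching pairs in alphabetical order:
(audit, backup): audit overlapped-by backup ✓
(audit, ingest): audit overlapped-by ingest ✓
(audit, load_test): audit overlapped-by load_test ✓
(ingest, backup): ingest overlapped-by backup ✓
(ingest, rehearsal): ingest overlapped-by rehearsal ✓
(load_test, backup): load_test overlapped-by backup ✓
(standup, audit): standup overlapped-by audit ✓
Count: 7.

7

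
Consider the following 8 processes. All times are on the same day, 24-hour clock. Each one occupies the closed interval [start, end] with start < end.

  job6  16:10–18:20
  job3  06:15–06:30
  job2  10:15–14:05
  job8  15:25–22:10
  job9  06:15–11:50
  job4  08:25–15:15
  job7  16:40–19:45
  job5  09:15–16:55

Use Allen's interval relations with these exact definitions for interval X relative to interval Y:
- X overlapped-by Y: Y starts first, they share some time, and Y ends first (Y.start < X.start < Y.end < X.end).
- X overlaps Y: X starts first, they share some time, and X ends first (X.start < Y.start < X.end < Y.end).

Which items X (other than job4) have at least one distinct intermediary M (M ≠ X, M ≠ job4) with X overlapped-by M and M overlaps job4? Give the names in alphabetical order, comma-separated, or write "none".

Target job4 = [08:25, 15:15].
Intermediaries M with M overlaps job4: job9.
Via job9 — items with X overlapped-by job9: job2, job5.
Union: job2, job5.

job2, job5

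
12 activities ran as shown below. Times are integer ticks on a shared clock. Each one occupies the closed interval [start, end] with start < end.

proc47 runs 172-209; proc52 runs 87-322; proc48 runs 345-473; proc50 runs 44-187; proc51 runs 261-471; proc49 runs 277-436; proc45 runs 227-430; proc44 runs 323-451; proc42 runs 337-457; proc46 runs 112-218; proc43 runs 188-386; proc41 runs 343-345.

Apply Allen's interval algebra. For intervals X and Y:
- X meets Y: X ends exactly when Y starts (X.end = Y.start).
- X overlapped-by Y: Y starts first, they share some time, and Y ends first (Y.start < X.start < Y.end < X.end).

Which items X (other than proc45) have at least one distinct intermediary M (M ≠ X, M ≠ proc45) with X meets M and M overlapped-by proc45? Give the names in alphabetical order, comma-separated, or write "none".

proc41

Target proc45 = [227, 430].
Intermediaries M with M overlapped-by proc45: proc42, proc44, proc48, proc49, proc51.
Via proc42 — items with X meets proc42: none.
Via proc44 — items with X meets proc44: none.
Via proc48 — items with X meets proc48: proc41.
Via proc49 — items with X meets proc49: none.
Via proc51 — items with X meets proc51: none.
Union: proc41.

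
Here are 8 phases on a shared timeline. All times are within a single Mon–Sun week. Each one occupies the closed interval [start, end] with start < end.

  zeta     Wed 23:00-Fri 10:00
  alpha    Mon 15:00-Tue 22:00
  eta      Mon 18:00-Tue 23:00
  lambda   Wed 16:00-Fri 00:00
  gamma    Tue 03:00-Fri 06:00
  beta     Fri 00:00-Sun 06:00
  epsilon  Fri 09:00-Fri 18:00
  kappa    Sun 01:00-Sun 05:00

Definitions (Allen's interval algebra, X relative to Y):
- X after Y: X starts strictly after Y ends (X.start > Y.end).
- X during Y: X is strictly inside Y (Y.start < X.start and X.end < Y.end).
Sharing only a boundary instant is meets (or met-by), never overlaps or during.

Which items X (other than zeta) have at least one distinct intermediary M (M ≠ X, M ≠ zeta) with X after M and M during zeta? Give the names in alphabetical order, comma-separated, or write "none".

Target zeta = [Wed 23:00, Fri 10:00].
Intermediaries M with M during zeta: none.
Union: none.

none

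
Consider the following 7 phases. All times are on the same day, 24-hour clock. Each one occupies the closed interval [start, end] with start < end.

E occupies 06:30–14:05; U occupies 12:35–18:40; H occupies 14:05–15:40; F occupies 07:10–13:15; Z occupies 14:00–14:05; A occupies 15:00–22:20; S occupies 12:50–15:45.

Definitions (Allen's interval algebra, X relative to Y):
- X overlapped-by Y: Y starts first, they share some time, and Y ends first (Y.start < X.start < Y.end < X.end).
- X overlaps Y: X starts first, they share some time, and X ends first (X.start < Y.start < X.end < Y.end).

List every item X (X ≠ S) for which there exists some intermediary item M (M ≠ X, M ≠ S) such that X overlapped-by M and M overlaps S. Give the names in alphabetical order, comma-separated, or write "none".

Target S = [12:50, 15:45].
Intermediaries M with M overlaps S: E, F.
Via E — items with X overlapped-by E: U.
Via F — items with X overlapped-by F: U.
Union: U.

U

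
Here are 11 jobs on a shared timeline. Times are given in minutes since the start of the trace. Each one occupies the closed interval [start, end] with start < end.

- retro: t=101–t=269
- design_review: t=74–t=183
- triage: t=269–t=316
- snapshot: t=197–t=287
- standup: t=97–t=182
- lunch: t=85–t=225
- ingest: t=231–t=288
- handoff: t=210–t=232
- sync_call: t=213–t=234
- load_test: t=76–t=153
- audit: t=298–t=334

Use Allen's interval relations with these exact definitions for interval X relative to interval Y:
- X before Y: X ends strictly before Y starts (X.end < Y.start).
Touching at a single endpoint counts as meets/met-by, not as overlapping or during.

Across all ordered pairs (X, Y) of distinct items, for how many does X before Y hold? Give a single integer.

Checking all 110 ordered pairs for relation 'before'; matching pairs in alphabetical order:
(design_review, audit): design_review before audit ✓
(design_review, handoff): design_review before handoff ✓
(design_review, ingest): design_review before ingest ✓
(design_review, snapshot): design_review before snapshot ✓
(design_review, sync_call): design_review before sync_call ✓
(design_review, triage): design_review before triage ✓
(handoff, audit): handoff before audit ✓
(handoff, triage): handoff before triage ✓
(ingest, audit): ingest before audit ✓
(load_test, audit): load_test before audit ✓
(load_test, handoff): load_test before handoff ✓
(load_test, ingest): load_test before ingest ✓
(load_test, snapshot): load_test before snapshot ✓
(load_test, sync_call): load_test before sync_call ✓
(load_test, triage): load_test before triage ✓
(lunch, audit): lunch before audit ✓
(lunch, ingest): lunch before ingest ✓
(lunch, triage): lunch before triage ✓
(retro, audit): retro before audit ✓
(snapshot, audit): snapshot before audit ✓
(standup, audit): standup before audit ✓
(standup, handoff): standup before handoff ✓
(standup, ingest): standup before ingest ✓
(standup, snapshot): standup before snapshot ✓
... plus 4 further pairs not listed.
Count: 28.

28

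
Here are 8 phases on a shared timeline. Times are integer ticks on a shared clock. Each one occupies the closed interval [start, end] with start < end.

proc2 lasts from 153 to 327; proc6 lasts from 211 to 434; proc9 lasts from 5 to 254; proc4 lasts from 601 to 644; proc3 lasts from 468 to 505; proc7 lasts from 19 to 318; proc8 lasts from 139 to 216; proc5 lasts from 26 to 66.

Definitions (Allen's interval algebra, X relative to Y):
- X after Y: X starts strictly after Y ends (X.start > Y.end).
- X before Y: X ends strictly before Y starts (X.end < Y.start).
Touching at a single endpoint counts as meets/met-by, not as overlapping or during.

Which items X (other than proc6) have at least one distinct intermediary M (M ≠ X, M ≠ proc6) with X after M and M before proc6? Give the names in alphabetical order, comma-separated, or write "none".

proc2, proc3, proc4, proc8

Target proc6 = [211, 434].
Intermediaries M with M before proc6: proc5.
Via proc5 — items with X after proc5: proc2, proc3, proc4, proc8.
Union: proc2, proc3, proc4, proc8.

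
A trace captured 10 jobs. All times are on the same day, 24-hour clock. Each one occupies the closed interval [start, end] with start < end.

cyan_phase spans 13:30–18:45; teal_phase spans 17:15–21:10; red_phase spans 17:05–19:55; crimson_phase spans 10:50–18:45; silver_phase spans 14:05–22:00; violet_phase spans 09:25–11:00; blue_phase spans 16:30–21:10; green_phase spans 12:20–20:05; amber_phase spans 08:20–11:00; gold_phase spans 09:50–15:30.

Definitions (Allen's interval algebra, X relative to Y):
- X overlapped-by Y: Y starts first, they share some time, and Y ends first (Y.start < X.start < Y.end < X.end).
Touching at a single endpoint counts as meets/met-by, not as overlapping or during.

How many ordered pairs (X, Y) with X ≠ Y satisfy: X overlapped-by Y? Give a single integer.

Checking all 90 ordered pairs for relation 'overlapped-by'; matching pairs in alphabetical order:
(blue_phase, crimson_phase): blue_phase overlapped-by crimson_phase ✓
(blue_phase, cyan_phase): blue_phase overlapped-by cyan_phase ✓
(blue_phase, green_phase): blue_phase overlapped-by green_phase ✓
(crimson_phase, amber_phase): crimson_phase overlapped-by amber_phase ✓
(crimson_phase, gold_phase): crimson_phase overlapped-by gold_phase ✓
(crimson_phase, violet_phase): crimson_phase overlapped-by violet_phase ✓
(cyan_phase, gold_phase): cyan_phase overlapped-by gold_phase ✓
(gold_phase, amber_phase): gold_phase overlapped-by amber_phase ✓
(gold_phase, violet_phase): gold_phase overlapped-by violet_phase ✓
(green_phase, crimson_phase): green_phase overlapped-by crimson_phase ✓
(green_phase, gold_phase): green_phase overlapped-by gold_phase ✓
(red_phase, crimson_phase): red_phase overlapped-by crimson_phase ✓
(red_phase, cyan_phase): red_phase overlapped-by cyan_phase ✓
(silver_phase, crimson_phase): silver_phase overlapped-by crimson_phase ✓
(silver_phase, cyan_phase): silver_phase overlapped-by cyan_phase ✓
(silver_phase, gold_phase): silver_phase overlapped-by gold_phase ✓
(silver_phase, green_phase): silver_phase overlapped-by green_phase ✓
(teal_phase, crimson_phase): teal_phase overlapped-by crimson_phase ✓
(teal_phase, cyan_phase): teal_phase overlapped-by cyan_phase ✓
(teal_phase, green_phase): teal_phase overlapped-by green_phase ✓
(teal_phase, red_phase): teal_phase overlapped-by red_phase ✓
Count: 21.

21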